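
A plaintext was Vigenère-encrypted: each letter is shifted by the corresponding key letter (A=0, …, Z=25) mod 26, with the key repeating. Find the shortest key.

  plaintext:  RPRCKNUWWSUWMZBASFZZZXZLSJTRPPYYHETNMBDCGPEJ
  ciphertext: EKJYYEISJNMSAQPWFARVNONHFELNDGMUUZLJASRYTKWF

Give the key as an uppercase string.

  i= 0: E-R = 13 → N
  i= 1: K-P = 21 → V
  i= 2: J-R = 18 → S
  i= 3: Y-C = 22 → W
  i= 4: Y-K = 14 → O
  i= 5: E-N = 17 → R
  i= 6: I-U = 14 → O
  i= 7: S-W = 22 → W
  i= 8: J-W = 13 → N
  i= 9: N-S = 21 → V
  i=10: M-U = 18 → S
  i=11: S-W = 22 → W
  i=12: A-M = 14 → O
  i=13: Q-Z = 17 → R
  i=14: P-B = 14 → O
  i=15: W-A = 22 → W
  i=16: F-S = 13 → N
  i=17: A-F = 21 → V
  i=18: R-Z = 18 → S
  i=19: V-Z = 22 → W
  i=20: N-Z = 14 → O
  i=21: O-X = 17 → R
  i=22: N-Z = 14 → O
  i=23: H-L = 22 → W
  i=24: F-S = 13 → N
  i=25: E-J = 21 → V
  i=26: L-T = 18 → S
  i=27: N-R = 22 → W
  i=28: D-P = 14 → O
  i=29: G-P = 17 → R
  i=30: M-Y = 14 → O
  i=31: U-Y = 22 → W
  i=32: U-H = 13 → N
  i=33: Z-E = 21 → V
  i=34: L-T = 18 → S
  i=35: J-N = 22 → W
  i=36: A-M = 14 → O
  i=37: S-B = 17 → R
  i=38: R-D = 14 → O
  i=39: Y-C = 22 → W
  i=40: T-G = 13 → N
  i=41: K-P = 21 → V
  i=42: W-E = 18 → S
  i=43: F-J = 22 → W
  shifts repeat with period 8: NVSWOROW

NVSWOROW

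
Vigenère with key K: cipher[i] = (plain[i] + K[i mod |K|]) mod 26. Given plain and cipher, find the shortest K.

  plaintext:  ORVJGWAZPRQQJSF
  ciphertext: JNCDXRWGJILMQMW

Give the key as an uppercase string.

VWHUR

  i= 0: J-O = 21 → V
  i= 1: N-R = 22 → W
  i= 2: C-V =  7 → H
  i= 3: D-J = 20 → U
  i= 4: X-G = 17 → R
  i= 5: R-W = 21 → V
  i= 6: W-A = 22 → W
  i= 7: G-Z =  7 → H
  i= 8: J-P = 20 → U
  i= 9: I-R = 17 → R
  i=10: L-Q = 21 → V
  i=11: M-Q = 22 → W
  i=12: Q-J =  7 → H
  i=13: M-S = 20 → U
  i=14: W-F = 17 → R
  shifts repeat with period 5: VWHUR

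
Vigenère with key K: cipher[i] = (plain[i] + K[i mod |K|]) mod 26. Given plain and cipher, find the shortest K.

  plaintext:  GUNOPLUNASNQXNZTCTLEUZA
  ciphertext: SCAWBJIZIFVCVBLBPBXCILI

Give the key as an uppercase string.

  i= 0: S-G = 12 → M
  i= 1: C-U =  8 → I
  i= 2: A-N = 13 → N
  i= 3: W-O =  8 → I
  i= 4: B-P = 12 → M
  i= 5: J-L = 24 → Y
  i= 6: I-U = 14 → O
  i= 7: Z-N = 12 → M
  i= 8: I-A =  8 → I
  i= 9: F-S = 13 → N
  i=10: V-N =  8 → I
  i=11: C-Q = 12 → M
  i=12: V-X = 24 → Y
  i=13: B-N = 14 → O
  i=14: L-Z = 12 → M
  i=15: B-T =  8 → I
  i=16: P-C = 13 → N
  i=17: B-T =  8 → I
  i=18: X-L = 12 → M
  i=19: C-E = 24 → Y
  i=20: I-U = 14 → O
  i=21: L-Z = 12 → M
  i=22: I-A =  8 → I
  shifts repeat with period 7: MINIMYO

MINIMYO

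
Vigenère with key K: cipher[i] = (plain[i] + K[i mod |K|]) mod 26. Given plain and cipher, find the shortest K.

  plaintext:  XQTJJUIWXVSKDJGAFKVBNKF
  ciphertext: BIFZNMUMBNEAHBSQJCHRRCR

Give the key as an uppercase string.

  i= 0: B-X =  4 → E
  i= 1: I-Q = 18 → S
  i= 2: F-T = 12 → M
  i= 3: Z-J = 16 → Q
  i= 4: N-J =  4 → E
  i= 5: M-U = 18 → S
  i= 6: U-I = 12 → M
  i= 7: M-W = 16 → Q
  i= 8: B-X =  4 → E
  i= 9: N-V = 18 → S
  i=10: E-S = 12 → M
  i=11: A-K = 16 → Q
  i=12: H-D =  4 → E
  i=13: B-J = 18 → S
  i=14: S-G = 12 → M
  i=15: Q-A = 16 → Q
  i=16: J-F =  4 → E
  i=17: C-K = 18 → S
  i=18: H-V = 12 → M
  i=19: R-B = 16 → Q
  i=20: R-N =  4 → E
  i=21: C-K = 18 → S
  i=22: R-F = 12 → M
  shifts repeat with period 4: ESMQ

ESMQ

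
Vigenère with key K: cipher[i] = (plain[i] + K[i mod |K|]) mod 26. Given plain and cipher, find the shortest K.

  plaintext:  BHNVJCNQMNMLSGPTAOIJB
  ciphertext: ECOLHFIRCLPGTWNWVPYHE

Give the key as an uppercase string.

  i= 0: E-B =  3 → D
  i= 1: C-H = 21 → V
  i= 2: O-N =  1 → B
  i= 3: L-V = 16 → Q
  i= 4: H-J = 24 → Y
  i= 5: F-C =  3 → D
  i= 6: I-N = 21 → V
  i= 7: R-Q =  1 → B
  i= 8: C-M = 16 → Q
  i= 9: L-N = 24 → Y
  i=10: P-M =  3 → D
  i=11: G-L = 21 → V
  i=12: T-S =  1 → B
  i=13: W-G = 16 → Q
  i=14: N-P = 24 → Y
  i=15: W-T =  3 → D
  i=16: V-A = 21 → V
  i=17: P-O =  1 → B
  i=18: Y-I = 16 → Q
  i=19: H-J = 24 → Y
  i=20: E-B =  3 → D
  shifts repeat with period 5: DVBQY

DVBQY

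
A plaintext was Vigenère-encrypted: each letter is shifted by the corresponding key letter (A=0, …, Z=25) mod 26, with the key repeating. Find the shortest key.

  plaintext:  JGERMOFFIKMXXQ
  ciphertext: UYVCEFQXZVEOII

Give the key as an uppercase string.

  i= 0: U-J = 11 → L
  i= 1: Y-G = 18 → S
  i= 2: V-E = 17 → R
  i= 3: C-R = 11 → L
  i= 4: E-M = 18 → S
  i= 5: F-O = 17 → R
  i= 6: Q-F = 11 → L
  i= 7: X-F = 18 → S
  i= 8: Z-I = 17 → R
  i= 9: V-K = 11 → L
  i=10: E-M = 18 → S
  i=11: O-X = 17 → R
  i=12: I-X = 11 → L
  i=13: I-Q = 18 → S
  shifts repeat with period 3: LSR

LSR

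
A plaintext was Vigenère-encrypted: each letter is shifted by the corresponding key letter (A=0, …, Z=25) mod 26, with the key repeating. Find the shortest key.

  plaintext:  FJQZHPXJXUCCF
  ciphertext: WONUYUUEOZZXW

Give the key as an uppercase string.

RFXV

  i= 0: W-F = 17 → R
  i= 1: O-J =  5 → F
  i= 2: N-Q = 23 → X
  i= 3: U-Z = 21 → V
  i= 4: Y-H = 17 → R
  i= 5: U-P =  5 → F
  i= 6: U-X = 23 → X
  i= 7: E-J = 21 → V
  i= 8: O-X = 17 → R
  i= 9: Z-U =  5 → F
  i=10: Z-C = 23 → X
  i=11: X-C = 21 → V
  i=12: W-F = 17 → R
  shifts repeat with period 4: RFXV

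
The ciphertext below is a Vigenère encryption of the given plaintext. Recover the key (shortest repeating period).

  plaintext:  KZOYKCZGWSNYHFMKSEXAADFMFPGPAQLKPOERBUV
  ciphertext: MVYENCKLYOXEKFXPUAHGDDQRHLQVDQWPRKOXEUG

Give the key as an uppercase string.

CWKGDALF

  i= 0: M-K =  2 → C
  i= 1: V-Z = 22 → W
  i= 2: Y-O = 10 → K
  i= 3: E-Y =  6 → G
  i= 4: N-K =  3 → D
  i= 5: C-C =  0 → A
  i= 6: K-Z = 11 → L
  i= 7: L-G =  5 → F
  i= 8: Y-W =  2 → C
  i= 9: O-S = 22 → W
  i=10: X-N = 10 → K
  i=11: E-Y =  6 → G
  i=12: K-H =  3 → D
  i=13: F-F =  0 → A
  i=14: X-M = 11 → L
  i=15: P-K =  5 → F
  i=16: U-S =  2 → C
  i=17: A-E = 22 → W
  i=18: H-X = 10 → K
  i=19: G-A =  6 → G
  i=20: D-A =  3 → D
  i=21: D-D =  0 → A
  i=22: Q-F = 11 → L
  i=23: R-M =  5 → F
  i=24: H-F =  2 → C
  i=25: L-P = 22 → W
  i=26: Q-G = 10 → K
  i=27: V-P =  6 → G
  i=28: D-A =  3 → D
  i=29: Q-Q =  0 → A
  i=30: W-L = 11 → L
  i=31: P-K =  5 → F
  i=32: R-P =  2 → C
  i=33: K-O = 22 → W
  i=34: O-E = 10 → K
  i=35: X-R =  6 → G
  i=36: E-B =  3 → D
  i=37: U-U =  0 → A
  i=38: G-V = 11 → L
  shifts repeat with period 8: CWKGDALF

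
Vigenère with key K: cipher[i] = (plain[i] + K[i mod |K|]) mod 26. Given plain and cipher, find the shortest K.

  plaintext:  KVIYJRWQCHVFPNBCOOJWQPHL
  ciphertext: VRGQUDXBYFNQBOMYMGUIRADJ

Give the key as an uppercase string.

LWYSLMB

  i= 0: V-K = 11 → L
  i= 1: R-V = 22 → W
  i= 2: G-I = 24 → Y
  i= 3: Q-Y = 18 → S
  i= 4: U-J = 11 → L
  i= 5: D-R = 12 → M
  i= 6: X-W =  1 → B
  i= 7: B-Q = 11 → L
  i= 8: Y-C = 22 → W
  i= 9: F-H = 24 → Y
  i=10: N-V = 18 → S
  i=11: Q-F = 11 → L
  i=12: B-P = 12 → M
  i=13: O-N =  1 → B
  i=14: M-B = 11 → L
  i=15: Y-C = 22 → W
  i=16: M-O = 24 → Y
  i=17: G-O = 18 → S
  i=18: U-J = 11 → L
  i=19: I-W = 12 → M
  i=20: R-Q =  1 → B
  i=21: A-P = 11 → L
  i=22: D-H = 22 → W
  i=23: J-L = 24 → Y
  shifts repeat with period 7: LWYSLMB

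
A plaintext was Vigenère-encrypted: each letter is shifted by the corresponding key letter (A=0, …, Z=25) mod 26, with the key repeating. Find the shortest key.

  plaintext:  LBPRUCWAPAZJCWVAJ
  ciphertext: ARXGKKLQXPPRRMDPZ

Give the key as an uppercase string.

PQI

  i= 0: A-L = 15 → P
  i= 1: R-B = 16 → Q
  i= 2: X-P =  8 → I
  i= 3: G-R = 15 → P
  i= 4: K-U = 16 → Q
  i= 5: K-C =  8 → I
  i= 6: L-W = 15 → P
  i= 7: Q-A = 16 → Q
  i= 8: X-P =  8 → I
  i= 9: P-A = 15 → P
  i=10: P-Z = 16 → Q
  i=11: R-J =  8 → I
  i=12: R-C = 15 → P
  i=13: M-W = 16 → Q
  i=14: D-V =  8 → I
  i=15: P-A = 15 → P
  i=16: Z-J = 16 → Q
  shifts repeat with period 3: PQI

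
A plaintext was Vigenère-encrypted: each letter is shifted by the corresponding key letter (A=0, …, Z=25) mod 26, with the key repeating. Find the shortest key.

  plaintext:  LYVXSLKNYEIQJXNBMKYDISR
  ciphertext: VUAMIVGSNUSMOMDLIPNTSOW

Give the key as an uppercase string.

  i= 0: V-L = 10 → K
  i= 1: U-Y = 22 → W
  i= 2: A-V =  5 → F
  i= 3: M-X = 15 → P
  i= 4: I-S = 16 → Q
  i= 5: V-L = 10 → K
  i= 6: G-K = 22 → W
  i= 7: S-N =  5 → F
  i= 8: N-Y = 15 → P
  i= 9: U-E = 16 → Q
  i=10: S-I = 10 → K
  i=11: M-Q = 22 → W
  i=12: O-J =  5 → F
  i=13: M-X = 15 → P
  i=14: D-N = 16 → Q
  i=15: L-B = 10 → K
  i=16: I-M = 22 → W
  i=17: P-K =  5 → F
  i=18: N-Y = 15 → P
  i=19: T-D = 16 → Q
  i=20: S-I = 10 → K
  i=21: O-S = 22 → W
  i=22: W-R =  5 → F
  shifts repeat with period 5: KWFPQ

KWFPQ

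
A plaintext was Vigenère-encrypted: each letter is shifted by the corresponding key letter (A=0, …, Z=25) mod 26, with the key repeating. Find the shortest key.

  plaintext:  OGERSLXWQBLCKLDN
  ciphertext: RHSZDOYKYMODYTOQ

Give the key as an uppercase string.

DBOIL

  i= 0: R-O =  3 → D
  i= 1: H-G =  1 → B
  i= 2: S-E = 14 → O
  i= 3: Z-R =  8 → I
  i= 4: D-S = 11 → L
  i= 5: O-L =  3 → D
  i= 6: Y-X =  1 → B
  i= 7: K-W = 14 → O
  i= 8: Y-Q =  8 → I
  i= 9: M-B = 11 → L
  i=10: O-L =  3 → D
  i=11: D-C =  1 → B
  i=12: Y-K = 14 → O
  i=13: T-L =  8 → I
  i=14: O-D = 11 → L
  i=15: Q-N =  3 → D
  shifts repeat with period 5: DBOIL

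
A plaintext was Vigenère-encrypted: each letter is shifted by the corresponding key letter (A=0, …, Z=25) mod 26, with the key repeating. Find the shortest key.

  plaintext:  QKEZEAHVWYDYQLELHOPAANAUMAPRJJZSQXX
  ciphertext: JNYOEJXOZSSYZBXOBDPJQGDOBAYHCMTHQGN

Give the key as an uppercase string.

TDUPAJQ

  i= 0: J-Q = 19 → T
  i= 1: N-K =  3 → D
  i= 2: Y-E = 20 → U
  i= 3: O-Z = 15 → P
  i= 4: E-E =  0 → A
  i= 5: J-A =  9 → J
  i= 6: X-H = 16 → Q
  i= 7: O-V = 19 → T
  i= 8: Z-W =  3 → D
  i= 9: S-Y = 20 → U
  i=10: S-D = 15 → P
  i=11: Y-Y =  0 → A
  i=12: Z-Q =  9 → J
  i=13: B-L = 16 → Q
  i=14: X-E = 19 → T
  i=15: O-L =  3 → D
  i=16: B-H = 20 → U
  i=17: D-O = 15 → P
  i=18: P-P =  0 → A
  i=19: J-A =  9 → J
  i=20: Q-A = 16 → Q
  i=21: G-N = 19 → T
  i=22: D-A =  3 → D
  i=23: O-U = 20 → U
  i=24: B-M = 15 → P
  i=25: A-A =  0 → A
  i=26: Y-P =  9 → J
  i=27: H-R = 16 → Q
  i=28: C-J = 19 → T
  i=29: M-J =  3 → D
  i=30: T-Z = 20 → U
  i=31: H-S = 15 → P
  i=32: Q-Q =  0 → A
  i=33: G-X =  9 → J
  i=34: N-X = 16 → Q
  shifts repeat with period 7: TDUPAJQ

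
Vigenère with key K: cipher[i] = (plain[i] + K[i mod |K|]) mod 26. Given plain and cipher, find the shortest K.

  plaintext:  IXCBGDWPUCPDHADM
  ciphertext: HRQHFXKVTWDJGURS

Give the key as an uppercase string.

ZUOG

  i= 0: H-I = 25 → Z
  i= 1: R-X = 20 → U
  i= 2: Q-C = 14 → O
  i= 3: H-B =  6 → G
  i= 4: F-G = 25 → Z
  i= 5: X-D = 20 → U
  i= 6: K-W = 14 → O
  i= 7: V-P =  6 → G
  i= 8: T-U = 25 → Z
  i= 9: W-C = 20 → U
  i=10: D-P = 14 → O
  i=11: J-D =  6 → G
  i=12: G-H = 25 → Z
  i=13: U-A = 20 → U
  i=14: R-D = 14 → O
  i=15: S-M =  6 → G
  shifts repeat with period 4: ZUOG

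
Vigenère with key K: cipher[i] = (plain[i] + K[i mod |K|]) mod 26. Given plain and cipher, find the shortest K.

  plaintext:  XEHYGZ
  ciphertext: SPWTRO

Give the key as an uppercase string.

VLP

  i= 0: S-X = 21 → V
  i= 1: P-E = 11 → L
  i= 2: W-H = 15 → P
  i= 3: T-Y = 21 → V
  i= 4: R-G = 11 → L
  i= 5: O-Z = 15 → P
  shifts repeat with period 3: VLP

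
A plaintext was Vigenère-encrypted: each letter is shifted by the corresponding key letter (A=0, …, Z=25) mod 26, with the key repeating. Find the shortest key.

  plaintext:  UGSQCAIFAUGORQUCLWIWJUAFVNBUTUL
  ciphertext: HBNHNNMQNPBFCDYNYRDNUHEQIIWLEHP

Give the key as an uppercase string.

NVVRLNEL

  i= 0: H-U = 13 → N
  i= 1: B-G = 21 → V
  i= 2: N-S = 21 → V
  i= 3: H-Q = 17 → R
  i= 4: N-C = 11 → L
  i= 5: N-A = 13 → N
  i= 6: M-I =  4 → E
  i= 7: Q-F = 11 → L
  i= 8: N-A = 13 → N
  i= 9: P-U = 21 → V
  i=10: B-G = 21 → V
  i=11: F-O = 17 → R
  i=12: C-R = 11 → L
  i=13: D-Q = 13 → N
  i=14: Y-U =  4 → E
  i=15: N-C = 11 → L
  i=16: Y-L = 13 → N
  i=17: R-W = 21 → V
  i=18: D-I = 21 → V
  i=19: N-W = 17 → R
  i=20: U-J = 11 → L
  i=21: H-U = 13 → N
  i=22: E-A =  4 → E
  i=23: Q-F = 11 → L
  i=24: I-V = 13 → N
  i=25: I-N = 21 → V
  i=26: W-B = 21 → V
  i=27: L-U = 17 → R
  i=28: E-T = 11 → L
  i=29: H-U = 13 → N
  i=30: P-L =  4 → E
  shifts repeat with period 8: NVVRLNEL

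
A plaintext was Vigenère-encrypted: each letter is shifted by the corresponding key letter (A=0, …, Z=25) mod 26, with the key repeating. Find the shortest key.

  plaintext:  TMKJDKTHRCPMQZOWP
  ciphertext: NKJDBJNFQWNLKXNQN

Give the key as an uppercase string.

UYZ

  i= 0: N-T = 20 → U
  i= 1: K-M = 24 → Y
  i= 2: J-K = 25 → Z
  i= 3: D-J = 20 → U
  i= 4: B-D = 24 → Y
  i= 5: J-K = 25 → Z
  i= 6: N-T = 20 → U
  i= 7: F-H = 24 → Y
  i= 8: Q-R = 25 → Z
  i= 9: W-C = 20 → U
  i=10: N-P = 24 → Y
  i=11: L-M = 25 → Z
  i=12: K-Q = 20 → U
  i=13: X-Z = 24 → Y
  i=14: N-O = 25 → Z
  i=15: Q-W = 20 → U
  i=16: N-P = 24 → Y
  shifts repeat with period 3: UYZ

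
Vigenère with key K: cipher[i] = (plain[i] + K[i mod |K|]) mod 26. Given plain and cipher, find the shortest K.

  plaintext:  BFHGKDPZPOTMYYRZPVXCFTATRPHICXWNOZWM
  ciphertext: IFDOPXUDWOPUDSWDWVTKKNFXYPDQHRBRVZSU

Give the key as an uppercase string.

HAWIFUFE

  i= 0: I-B =  7 → H
  i= 1: F-F =  0 → A
  i= 2: D-H = 22 → W
  i= 3: O-G =  8 → I
  i= 4: P-K =  5 → F
  i= 5: X-D = 20 → U
  i= 6: U-P =  5 → F
  i= 7: D-Z =  4 → E
  i= 8: W-P =  7 → H
  i= 9: O-O =  0 → A
  i=10: P-T = 22 → W
  i=11: U-M =  8 → I
  i=12: D-Y =  5 → F
  i=13: S-Y = 20 → U
  i=14: W-R =  5 → F
  i=15: D-Z =  4 → E
  i=16: W-P =  7 → H
  i=17: V-V =  0 → A
  i=18: T-X = 22 → W
  i=19: K-C =  8 → I
  i=20: K-F =  5 → F
  i=21: N-T = 20 → U
  i=22: F-A =  5 → F
  i=23: X-T =  4 → E
  i=24: Y-R =  7 → H
  i=25: P-P =  0 → A
  i=26: D-H = 22 → W
  i=27: Q-I =  8 → I
  i=28: H-C =  5 → F
  i=29: R-X = 20 → U
  i=30: B-W =  5 → F
  i=31: R-N =  4 → E
  i=32: V-O =  7 → H
  i=33: Z-Z =  0 → A
  i=34: S-W = 22 → W
  i=35: U-M =  8 → I
  shifts repeat with period 8: HAWIFUFE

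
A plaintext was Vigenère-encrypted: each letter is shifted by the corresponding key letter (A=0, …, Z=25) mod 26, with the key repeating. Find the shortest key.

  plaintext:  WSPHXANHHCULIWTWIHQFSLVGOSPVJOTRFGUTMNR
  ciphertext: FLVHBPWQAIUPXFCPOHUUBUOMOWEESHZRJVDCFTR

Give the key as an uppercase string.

JTGAEPJ

  i= 0: F-W =  9 → J
  i= 1: L-S = 19 → T
  i= 2: V-P =  6 → G
  i= 3: H-H =  0 → A
  i= 4: B-X =  4 → E
  i= 5: P-A = 15 → P
  i= 6: W-N =  9 → J
  i= 7: Q-H =  9 → J
  i= 8: A-H = 19 → T
  i= 9: I-C =  6 → G
  i=10: U-U =  0 → A
  i=11: P-L =  4 → E
  i=12: X-I = 15 → P
  i=13: F-W =  9 → J
  i=14: C-T =  9 → J
  i=15: P-W = 19 → T
  i=16: O-I =  6 → G
  i=17: H-H =  0 → A
  i=18: U-Q =  4 → E
  i=19: U-F = 15 → P
  i=20: B-S =  9 → J
  i=21: U-L =  9 → J
  i=22: O-V = 19 → T
  i=23: M-G =  6 → G
  i=24: O-O =  0 → A
  i=25: W-S =  4 → E
  i=26: E-P = 15 → P
  i=27: E-V =  9 → J
  i=28: S-J =  9 → J
  i=29: H-O = 19 → T
  i=30: Z-T =  6 → G
  i=31: R-R =  0 → A
  i=32: J-F =  4 → E
  i=33: V-G = 15 → P
  i=34: D-U =  9 → J
  i=35: C-T =  9 → J
  i=36: F-M = 19 → T
  i=37: T-N =  6 → G
  i=38: R-R =  0 → A
  shifts repeat with period 7: JTGAEPJ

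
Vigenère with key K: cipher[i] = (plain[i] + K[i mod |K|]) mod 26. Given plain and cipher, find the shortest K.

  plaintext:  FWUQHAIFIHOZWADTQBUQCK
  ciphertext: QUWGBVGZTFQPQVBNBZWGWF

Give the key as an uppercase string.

  i= 0: Q-F = 11 → L
  i= 1: U-W = 24 → Y
  i= 2: W-U =  2 → C
  i= 3: G-Q = 16 → Q
  i= 4: B-H = 20 → U
  i= 5: V-A = 21 → V
  i= 6: G-I = 24 → Y
  i= 7: Z-F = 20 → U
  i= 8: T-I = 11 → L
  i= 9: F-H = 24 → Y
  i=10: Q-O =  2 → C
  i=11: P-Z = 16 → Q
  i=12: Q-W = 20 → U
  i=13: V-A = 21 → V
  i=14: B-D = 24 → Y
  i=15: N-T = 20 → U
  i=16: B-Q = 11 → L
  i=17: Z-B = 24 → Y
  i=18: W-U =  2 → C
  i=19: G-Q = 16 → Q
  i=20: W-C = 20 → U
  i=21: F-K = 21 → V
  shifts repeat with period 8: LYCQUVYU

LYCQUVYU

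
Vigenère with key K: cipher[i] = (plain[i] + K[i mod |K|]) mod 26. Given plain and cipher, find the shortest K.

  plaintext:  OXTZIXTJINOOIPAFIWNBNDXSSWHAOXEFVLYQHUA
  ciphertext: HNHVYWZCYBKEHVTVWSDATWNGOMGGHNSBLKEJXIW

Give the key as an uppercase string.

  i= 0: H-O = 19 → T
  i= 1: N-X = 16 → Q
  i= 2: H-T = 14 → O
  i= 3: V-Z = 22 → W
  i= 4: Y-I = 16 → Q
  i= 5: W-X = 25 → Z
  i= 6: Z-T =  6 → G
  i= 7: C-J = 19 → T
  i= 8: Y-I = 16 → Q
  i= 9: B-N = 14 → O
  i=10: K-O = 22 → W
  i=11: E-O = 16 → Q
  i=12: H-I = 25 → Z
  i=13: V-P =  6 → G
  i=14: T-A = 19 → T
  i=15: V-F = 16 → Q
  i=16: W-I = 14 → O
  i=17: S-W = 22 → W
  i=18: D-N = 16 → Q
  i=19: A-B = 25 → Z
  i=20: T-N =  6 → G
  i=21: W-D = 19 → T
  i=22: N-X = 16 → Q
  i=23: G-S = 14 → O
  i=24: O-S = 22 → W
  i=25: M-W = 16 → Q
  i=26: G-H = 25 → Z
  i=27: G-A =  6 → G
  i=28: H-O = 19 → T
  i=29: N-X = 16 → Q
  i=30: S-E = 14 → O
  i=31: B-F = 22 → W
  i=32: L-V = 16 → Q
  i=33: K-L = 25 → Z
  i=34: E-Y =  6 → G
  i=35: J-Q = 19 → T
  i=36: X-H = 16 → Q
  i=37: I-U = 14 → O
  i=38: W-A = 22 → W
  shifts repeat with period 7: TQOWQZG

TQOWQZG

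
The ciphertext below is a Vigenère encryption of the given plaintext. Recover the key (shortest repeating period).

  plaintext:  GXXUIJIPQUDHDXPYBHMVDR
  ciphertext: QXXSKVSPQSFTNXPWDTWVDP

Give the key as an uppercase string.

  i= 0: Q-G = 10 → K
  i= 1: X-X =  0 → A
  i= 2: X-X =  0 → A
  i= 3: S-U = 24 → Y
  i= 4: K-I =  2 → C
  i= 5: V-J = 12 → M
  i= 6: S-I = 10 → K
  i= 7: P-P =  0 → A
  i= 8: Q-Q =  0 → A
  i= 9: S-U = 24 → Y
  i=10: F-D =  2 → C
  i=11: T-H = 12 → M
  i=12: N-D = 10 → K
  i=13: X-X =  0 → A
  i=14: P-P =  0 → A
  i=15: W-Y = 24 → Y
  i=16: D-B =  2 → C
  i=17: T-H = 12 → M
  i=18: W-M = 10 → K
  i=19: V-V =  0 → A
  i=20: D-D =  0 → A
  i=21: P-R = 24 → Y
  shifts repeat with period 6: KAAYCM

KAAYCM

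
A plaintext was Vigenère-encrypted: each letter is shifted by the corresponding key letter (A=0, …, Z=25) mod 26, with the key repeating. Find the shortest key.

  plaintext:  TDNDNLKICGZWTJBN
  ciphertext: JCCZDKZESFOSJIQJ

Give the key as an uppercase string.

QZPW

  i= 0: J-T = 16 → Q
  i= 1: C-D = 25 → Z
  i= 2: C-N = 15 → P
  i= 3: Z-D = 22 → W
  i= 4: D-N = 16 → Q
  i= 5: K-L = 25 → Z
  i= 6: Z-K = 15 → P
  i= 7: E-I = 22 → W
  i= 8: S-C = 16 → Q
  i= 9: F-G = 25 → Z
  i=10: O-Z = 15 → P
  i=11: S-W = 22 → W
  i=12: J-T = 16 → Q
  i=13: I-J = 25 → Z
  i=14: Q-B = 15 → P
  i=15: J-N = 22 → W
  shifts repeat with period 4: QZPW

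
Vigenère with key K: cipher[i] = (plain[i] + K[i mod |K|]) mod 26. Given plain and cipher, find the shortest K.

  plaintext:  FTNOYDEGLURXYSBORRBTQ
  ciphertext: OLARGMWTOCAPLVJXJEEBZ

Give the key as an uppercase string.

  i= 0: O-F =  9 → J
  i= 1: L-T = 18 → S
  i= 2: A-N = 13 → N
  i= 3: R-O =  3 → D
  i= 4: G-Y =  8 → I
  i= 5: M-D =  9 → J
  i= 6: W-E = 18 → S
  i= 7: T-G = 13 → N
  i= 8: O-L =  3 → D
  i= 9: C-U =  8 → I
  i=10: A-R =  9 → J
  i=11: P-X = 18 → S
  i=12: L-Y = 13 → N
  i=13: V-S =  3 → D
  i=14: J-B =  8 → I
  i=15: X-O =  9 → J
  i=16: J-R = 18 → S
  i=17: E-R = 13 → N
  i=18: E-B =  3 → D
  i=19: B-T =  8 → I
  i=20: Z-Q =  9 → J
  shifts repeat with period 5: JSNDI

JSNDI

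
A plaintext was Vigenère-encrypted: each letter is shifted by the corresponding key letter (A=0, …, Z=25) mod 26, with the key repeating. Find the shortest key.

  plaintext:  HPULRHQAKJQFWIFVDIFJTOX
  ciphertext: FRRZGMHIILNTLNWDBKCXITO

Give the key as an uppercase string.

YCXOPFRI

  i= 0: F-H = 24 → Y
  i= 1: R-P =  2 → C
  i= 2: R-U = 23 → X
  i= 3: Z-L = 14 → O
  i= 4: G-R = 15 → P
  i= 5: M-H =  5 → F
  i= 6: H-Q = 17 → R
  i= 7: I-A =  8 → I
  i= 8: I-K = 24 → Y
  i= 9: L-J =  2 → C
  i=10: N-Q = 23 → X
  i=11: T-F = 14 → O
  i=12: L-W = 15 → P
  i=13: N-I =  5 → F
  i=14: W-F = 17 → R
  i=15: D-V =  8 → I
  i=16: B-D = 24 → Y
  i=17: K-I =  2 → C
  i=18: C-F = 23 → X
  i=19: X-J = 14 → O
  i=20: I-T = 15 → P
  i=21: T-O =  5 → F
  i=22: O-X = 17 → R
  shifts repeat with period 8: YCXOPFRI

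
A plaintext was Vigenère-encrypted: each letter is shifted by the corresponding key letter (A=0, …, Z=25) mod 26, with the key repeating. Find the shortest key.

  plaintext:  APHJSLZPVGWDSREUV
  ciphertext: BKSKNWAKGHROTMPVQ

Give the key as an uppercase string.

  i= 0: B-A =  1 → B
  i= 1: K-P = 21 → V
  i= 2: S-H = 11 → L
  i= 3: K-J =  1 → B
  i= 4: N-S = 21 → V
  i= 5: W-L = 11 → L
  i= 6: A-Z =  1 → B
  i= 7: K-P = 21 → V
  i= 8: G-V = 11 → L
  i= 9: H-G =  1 → B
  i=10: R-W = 21 → V
  i=11: O-D = 11 → L
  i=12: T-S =  1 → B
  i=13: M-R = 21 → V
  i=14: P-E = 11 → L
  i=15: V-U =  1 → B
  i=16: Q-V = 21 → V
  shifts repeat with period 3: BVL

BVL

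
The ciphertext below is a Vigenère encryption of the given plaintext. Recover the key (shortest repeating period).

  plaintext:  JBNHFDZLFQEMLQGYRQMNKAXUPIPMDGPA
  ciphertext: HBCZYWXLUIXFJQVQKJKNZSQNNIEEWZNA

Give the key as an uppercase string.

  i= 0: H-J = 24 → Y
  i= 1: B-B =  0 → A
  i= 2: C-N = 15 → P
  i= 3: Z-H = 18 → S
  i= 4: Y-F = 19 → T
  i= 5: W-D = 19 → T
  i= 6: X-Z = 24 → Y
  i= 7: L-L =  0 → A
  i= 8: U-F = 15 → P
  i= 9: I-Q = 18 → S
  i=10: X-E = 19 → T
  i=11: F-M = 19 → T
  i=12: J-L = 24 → Y
  i=13: Q-Q =  0 → A
  i=14: V-G = 15 → P
  i=15: Q-Y = 18 → S
  i=16: K-R = 19 → T
  i=17: J-Q = 19 → T
  i=18: K-M = 24 → Y
  i=19: N-N =  0 → A
  i=20: Z-K = 15 → P
  i=21: S-A = 18 → S
  i=22: Q-X = 19 → T
  i=23: N-U = 19 → T
  i=24: N-P = 24 → Y
  i=25: I-I =  0 → A
  i=26: E-P = 15 → P
  i=27: E-M = 18 → S
  i=28: W-D = 19 → T
  i=29: Z-G = 19 → T
  i=30: N-P = 24 → Y
  i=31: A-A =  0 → A
  shifts repeat with period 6: YAPSTT

YAPSTT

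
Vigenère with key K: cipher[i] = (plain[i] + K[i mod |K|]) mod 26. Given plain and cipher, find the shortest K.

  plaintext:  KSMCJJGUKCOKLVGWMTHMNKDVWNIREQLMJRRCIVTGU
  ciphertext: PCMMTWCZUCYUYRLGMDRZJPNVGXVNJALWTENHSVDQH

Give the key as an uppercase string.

  i= 0: P-K =  5 → F
  i= 1: C-S = 10 → K
  i= 2: M-M =  0 → A
  i= 3: M-C = 10 → K
  i= 4: T-J = 10 → K
  i= 5: W-J = 13 → N
  i= 6: C-G = 22 → W
  i= 7: Z-U =  5 → F
  i= 8: U-K = 10 → K
  i= 9: C-C =  0 → A
  i=10: Y-O = 10 → K
  i=11: U-K = 10 → K
  i=12: Y-L = 13 → N
  i=13: R-V = 22 → W
  i=14: L-G =  5 → F
  i=15: G-W = 10 → K
  i=16: M-M =  0 → A
  i=17: D-T = 10 → K
  i=18: R-H = 10 → K
  i=19: Z-M = 13 → N
  i=20: J-N = 22 → W
  i=21: P-K =  5 → F
  i=22: N-D = 10 → K
  i=23: V-V =  0 → A
  i=24: G-W = 10 → K
  i=25: X-N = 10 → K
  i=26: V-I = 13 → N
  i=27: N-R = 22 → W
  i=28: J-E =  5 → F
  i=29: A-Q = 10 → K
  i=30: L-L =  0 → A
  i=31: W-M = 10 → K
  i=32: T-J = 10 → K
  i=33: E-R = 13 → N
  i=34: N-R = 22 → W
  i=35: H-C =  5 → F
  i=36: S-I = 10 → K
  i=37: V-V =  0 → A
  i=38: D-T = 10 → K
  i=39: Q-G = 10 → K
  i=40: H-U = 13 → N
  shifts repeat with period 7: FKAKKNW

FKAKKNW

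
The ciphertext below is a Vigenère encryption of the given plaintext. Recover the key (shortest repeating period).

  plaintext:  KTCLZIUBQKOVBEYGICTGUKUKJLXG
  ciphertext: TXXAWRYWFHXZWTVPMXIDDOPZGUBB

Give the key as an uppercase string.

JEVPX

  i= 0: T-K =  9 → J
  i= 1: X-T =  4 → E
  i= 2: X-C = 21 → V
  i= 3: A-L = 15 → P
  i= 4: W-Z = 23 → X
  i= 5: R-I =  9 → J
  i= 6: Y-U =  4 → E
  i= 7: W-B = 21 → V
  i= 8: F-Q = 15 → P
  i= 9: H-K = 23 → X
  i=10: X-O =  9 → J
  i=11: Z-V =  4 → E
  i=12: W-B = 21 → V
  i=13: T-E = 15 → P
  i=14: V-Y = 23 → X
  i=15: P-G =  9 → J
  i=16: M-I =  4 → E
  i=17: X-C = 21 → V
  i=18: I-T = 15 → P
  i=19: D-G = 23 → X
  i=20: D-U =  9 → J
  i=21: O-K =  4 → E
  i=22: P-U = 21 → V
  i=23: Z-K = 15 → P
  i=24: G-J = 23 → X
  i=25: U-L =  9 → J
  i=26: B-X =  4 → E
  i=27: B-G = 21 → V
  shifts repeat with period 5: JEVPX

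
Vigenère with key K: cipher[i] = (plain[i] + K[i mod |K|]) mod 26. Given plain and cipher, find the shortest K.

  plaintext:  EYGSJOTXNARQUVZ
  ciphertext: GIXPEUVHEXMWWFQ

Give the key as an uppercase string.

  i= 0: G-E =  2 → C
  i= 1: I-Y = 10 → K
  i= 2: X-G = 17 → R
  i= 3: P-S = 23 → X
  i= 4: E-J = 21 → V
  i= 5: U-O =  6 → G
  i= 6: V-T =  2 → C
  i= 7: H-X = 10 → K
  i= 8: E-N = 17 → R
  i= 9: X-A = 23 → X
  i=10: M-R = 21 → V
  i=11: W-Q =  6 → G
  i=12: W-U =  2 → C
  i=13: F-V = 10 → K
  i=14: Q-Z = 17 → R
  shifts repeat with period 6: CKRXVG

CKRXVG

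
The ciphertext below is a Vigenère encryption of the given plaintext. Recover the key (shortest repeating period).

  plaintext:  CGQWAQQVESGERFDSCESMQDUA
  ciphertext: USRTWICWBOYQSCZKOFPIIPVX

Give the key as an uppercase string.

SMBXW

  i= 0: U-C = 18 → S
  i= 1: S-G = 12 → M
  i= 2: R-Q =  1 → B
  i= 3: T-W = 23 → X
  i= 4: W-A = 22 → W
  i= 5: I-Q = 18 → S
  i= 6: C-Q = 12 → M
  i= 7: W-V =  1 → B
  i= 8: B-E = 23 → X
  i= 9: O-S = 22 → W
  i=10: Y-G = 18 → S
  i=11: Q-E = 12 → M
  i=12: S-R =  1 → B
  i=13: C-F = 23 → X
  i=14: Z-D = 22 → W
  i=15: K-S = 18 → S
  i=16: O-C = 12 → M
  i=17: F-E =  1 → B
  i=18: P-S = 23 → X
  i=19: I-M = 22 → W
  i=20: I-Q = 18 → S
  i=21: P-D = 12 → M
  i=22: V-U =  1 → B
  i=23: X-A = 23 → X
  shifts repeat with period 5: SMBXW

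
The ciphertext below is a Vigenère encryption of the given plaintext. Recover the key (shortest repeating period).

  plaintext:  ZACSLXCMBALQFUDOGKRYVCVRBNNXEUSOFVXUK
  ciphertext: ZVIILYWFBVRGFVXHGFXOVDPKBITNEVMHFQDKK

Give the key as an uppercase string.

  i= 0: Z-Z =  0 → A
  i= 1: V-A = 21 → V
  i= 2: I-C =  6 → G
  i= 3: I-S = 16 → Q
  i= 4: L-L =  0 → A
  i= 5: Y-X =  1 → B
  i= 6: W-C = 20 → U
  i= 7: F-M = 19 → T
  i= 8: B-B =  0 → A
  i= 9: V-A = 21 → V
  i=10: R-L =  6 → G
  i=11: G-Q = 16 → Q
  i=12: F-F =  0 → A
  i=13: V-U =  1 → B
  i=14: X-D = 20 → U
  i=15: H-O = 19 → T
  i=16: G-G =  0 → A
  i=17: F-K = 21 → V
  i=18: X-R =  6 → G
  i=19: O-Y = 16 → Q
  i=20: V-V =  0 → A
  i=21: D-C =  1 → B
  i=22: P-V = 20 → U
  i=23: K-R = 19 → T
  i=24: B-B =  0 → A
  i=25: I-N = 21 → V
  i=26: T-N =  6 → G
  i=27: N-X = 16 → Q
  i=28: E-E =  0 → A
  i=29: V-U =  1 → B
  i=30: M-S = 20 → U
  i=31: H-O = 19 → T
  i=32: F-F =  0 → A
  i=33: Q-V = 21 → V
  i=34: D-X =  6 → G
  i=35: K-U = 16 → Q
  i=36: K-K =  0 → A
  shifts repeat with period 8: AVGQABUT

AVGQABUT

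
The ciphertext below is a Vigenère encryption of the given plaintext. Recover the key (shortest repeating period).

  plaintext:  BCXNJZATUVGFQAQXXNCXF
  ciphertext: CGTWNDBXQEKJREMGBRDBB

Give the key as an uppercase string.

  i= 0: C-B =  1 → B
  i= 1: G-C =  4 → E
  i= 2: T-X = 22 → W
  i= 3: W-N =  9 → J
  i= 4: N-J =  4 → E
  i= 5: D-Z =  4 → E
  i= 6: B-A =  1 → B
  i= 7: X-T =  4 → E
  i= 8: Q-U = 22 → W
  i= 9: E-V =  9 → J
  i=10: K-G =  4 → E
  i=11: J-F =  4 → E
  i=12: R-Q =  1 → B
  i=13: E-A =  4 → E
  i=14: M-Q = 22 → W
  i=15: G-X =  9 → J
  i=16: B-X =  4 → E
  i=17: R-N =  4 → E
  i=18: D-C =  1 → B
  i=19: B-X =  4 → E
  i=20: B-F = 22 → W
  shifts repeat with period 6: BEWJEE

BEWJEE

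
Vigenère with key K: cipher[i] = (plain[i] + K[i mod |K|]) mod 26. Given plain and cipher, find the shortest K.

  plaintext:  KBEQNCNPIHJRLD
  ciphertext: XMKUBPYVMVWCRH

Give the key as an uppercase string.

  i= 0: X-K = 13 → N
  i= 1: M-B = 11 → L
  i= 2: K-E =  6 → G
  i= 3: U-Q =  4 → E
  i= 4: B-N = 14 → O
  i= 5: P-C = 13 → N
  i= 6: Y-N = 11 → L
  i= 7: V-P =  6 → G
  i= 8: M-I =  4 → E
  i= 9: V-H = 14 → O
  i=10: W-J = 13 → N
  i=11: C-R = 11 → L
  i=12: R-L =  6 → G
  i=13: H-D =  4 → E
  shifts repeat with period 5: NLGEO

NLGEO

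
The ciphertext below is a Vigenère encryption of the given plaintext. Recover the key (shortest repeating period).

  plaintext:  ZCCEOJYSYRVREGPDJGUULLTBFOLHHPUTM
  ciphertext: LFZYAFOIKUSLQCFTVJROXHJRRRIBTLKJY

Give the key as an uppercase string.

  i= 0: L-Z = 12 → M
  i= 1: F-C =  3 → D
  i= 2: Z-C = 23 → X
  i= 3: Y-E = 20 → U
  i= 4: A-O = 12 → M
  i= 5: F-J = 22 → W
  i= 6: O-Y = 16 → Q
  i= 7: I-S = 16 → Q
  i= 8: K-Y = 12 → M
  i= 9: U-R =  3 → D
  i=10: S-V = 23 → X
  i=11: L-R = 20 → U
  i=12: Q-E = 12 → M
  i=13: C-G = 22 → W
  i=14: F-P = 16 → Q
  i=15: T-D = 16 → Q
  i=16: V-J = 12 → M
  i=17: J-G =  3 → D
  i=18: R-U = 23 → X
  i=19: O-U = 20 → U
  i=20: X-L = 12 → M
  i=21: H-L = 22 → W
  i=22: J-T = 16 → Q
  i=23: R-B = 16 → Q
  i=24: R-F = 12 → M
  i=25: R-O =  3 → D
  i=26: I-L = 23 → X
  i=27: B-H = 20 → U
  i=28: T-H = 12 → M
  i=29: L-P = 22 → W
  i=30: K-U = 16 → Q
  i=31: J-T = 16 → Q
  i=32: Y-M = 12 → M
  shifts repeat with period 8: MDXUMWQQ

MDXUMWQQ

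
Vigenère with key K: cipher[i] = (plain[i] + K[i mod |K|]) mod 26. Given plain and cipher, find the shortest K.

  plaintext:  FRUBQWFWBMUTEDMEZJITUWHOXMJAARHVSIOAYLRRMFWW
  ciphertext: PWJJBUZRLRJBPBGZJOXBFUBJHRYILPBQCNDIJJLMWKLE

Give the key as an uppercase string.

  i= 0: P-F = 10 → K
  i= 1: W-R =  5 → F
  i= 2: J-U = 15 → P
  i= 3: J-B =  8 → I
  i= 4: B-Q = 11 → L
  i= 5: U-W = 24 → Y
  i= 6: Z-F = 20 → U
  i= 7: R-W = 21 → V
  i= 8: L-B = 10 → K
  i= 9: R-M =  5 → F
  i=10: J-U = 15 → P
  i=11: B-T =  8 → I
  i=12: P-E = 11 → L
  i=13: B-D = 24 → Y
  i=14: G-M = 20 → U
  i=15: Z-E = 21 → V
  i=16: J-Z = 10 → K
  i=17: O-J =  5 → F
  i=18: X-I = 15 → P
  i=19: B-T =  8 → I
  i=20: F-U = 11 → L
  i=21: U-W = 24 → Y
  i=22: B-H = 20 → U
  i=23: J-O = 21 → V
  i=24: H-X = 10 → K
  i=25: R-M =  5 → F
  i=26: Y-J = 15 → P
  i=27: I-A =  8 → I
  i=28: L-A = 11 → L
  i=29: P-R = 24 → Y
  i=30: B-H = 20 → U
  i=31: Q-V = 21 → V
  i=32: C-S = 10 → K
  i=33: N-I =  5 → F
  i=34: D-O = 15 → P
  i=35: I-A =  8 → I
  i=36: J-Y = 11 → L
  i=37: J-L = 24 → Y
  i=38: L-R = 20 → U
  i=39: M-R = 21 → V
  i=40: W-M = 10 → K
  i=41: K-F =  5 → F
  i=42: L-W = 15 → P
  i=43: E-W =  8 → I
  shifts repeat with period 8: KFPILYUV

KFPILYUV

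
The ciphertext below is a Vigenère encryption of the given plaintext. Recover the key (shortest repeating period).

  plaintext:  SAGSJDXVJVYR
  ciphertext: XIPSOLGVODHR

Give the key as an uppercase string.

  i= 0: X-S =  5 → F
  i= 1: I-A =  8 → I
  i= 2: P-G =  9 → J
  i= 3: S-S =  0 → A
  i= 4: O-J =  5 → F
  i= 5: L-D =  8 → I
  i= 6: G-X =  9 → J
  i= 7: V-V =  0 → A
  i= 8: O-J =  5 → F
  i= 9: D-V =  8 → I
  i=10: H-Y =  9 → J
  i=11: R-R =  0 → A
  shifts repeat with period 4: FIJA

FIJA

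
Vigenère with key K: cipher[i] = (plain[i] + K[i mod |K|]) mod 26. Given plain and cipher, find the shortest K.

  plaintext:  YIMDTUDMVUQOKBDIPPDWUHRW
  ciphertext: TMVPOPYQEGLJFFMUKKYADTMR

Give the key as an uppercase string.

VEJMVV

  i= 0: T-Y = 21 → V
  i= 1: M-I =  4 → E
  i= 2: V-M =  9 → J
  i= 3: P-D = 12 → M
  i= 4: O-T = 21 → V
  i= 5: P-U = 21 → V
  i= 6: Y-D = 21 → V
  i= 7: Q-M =  4 → E
  i= 8: E-V =  9 → J
  i= 9: G-U = 12 → M
  i=10: L-Q = 21 → V
  i=11: J-O = 21 → V
  i=12: F-K = 21 → V
  i=13: F-B =  4 → E
  i=14: M-D =  9 → J
  i=15: U-I = 12 → M
  i=16: K-P = 21 → V
  i=17: K-P = 21 → V
  i=18: Y-D = 21 → V
  i=19: A-W =  4 → E
  i=20: D-U =  9 → J
  i=21: T-H = 12 → M
  i=22: M-R = 21 → V
  i=23: R-W = 21 → V
  shifts repeat with period 6: VEJMVV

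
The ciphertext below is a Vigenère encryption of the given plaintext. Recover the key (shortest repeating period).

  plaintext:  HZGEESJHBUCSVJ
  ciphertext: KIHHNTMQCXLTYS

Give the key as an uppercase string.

DJB

  i= 0: K-H =  3 → D
  i= 1: I-Z =  9 → J
  i= 2: H-G =  1 → B
  i= 3: H-E =  3 → D
  i= 4: N-E =  9 → J
  i= 5: T-S =  1 → B
  i= 6: M-J =  3 → D
  i= 7: Q-H =  9 → J
  i= 8: C-B =  1 → B
  i= 9: X-U =  3 → D
  i=10: L-C =  9 → J
  i=11: T-S =  1 → B
  i=12: Y-V =  3 → D
  i=13: S-J =  9 → J
  shifts repeat with period 3: DJB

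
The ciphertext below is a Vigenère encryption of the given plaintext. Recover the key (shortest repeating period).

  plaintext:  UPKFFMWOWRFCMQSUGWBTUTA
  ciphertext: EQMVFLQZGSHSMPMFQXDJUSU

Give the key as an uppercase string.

  i= 0: E-U = 10 → K
  i= 1: Q-P =  1 → B
  i= 2: M-K =  2 → C
  i= 3: V-F = 16 → Q
  i= 4: F-F =  0 → A
  i= 5: L-M = 25 → Z
  i= 6: Q-W = 20 → U
  i= 7: Z-O = 11 → L
  i= 8: G-W = 10 → K
  i= 9: S-R =  1 → B
  i=10: H-F =  2 → C
  i=11: S-C = 16 → Q
  i=12: M-M =  0 → A
  i=13: P-Q = 25 → Z
  i=14: M-S = 20 → U
  i=15: F-U = 11 → L
  i=16: Q-G = 10 → K
  i=17: X-W =  1 → B
  i=18: D-B =  2 → C
  i=19: J-T = 16 → Q
  i=20: U-U =  0 → A
  i=21: S-T = 25 → Z
  i=22: U-A = 20 → U
  shifts repeat with period 8: KBCQAZUL

KBCQAZUL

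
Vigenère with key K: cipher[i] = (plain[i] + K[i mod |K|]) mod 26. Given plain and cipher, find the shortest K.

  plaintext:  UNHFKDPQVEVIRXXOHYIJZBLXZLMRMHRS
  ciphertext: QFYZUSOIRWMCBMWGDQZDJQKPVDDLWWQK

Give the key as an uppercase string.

WSRUKPZS

  i= 0: Q-U = 22 → W
  i= 1: F-N = 18 → S
  i= 2: Y-H = 17 → R
  i= 3: Z-F = 20 → U
  i= 4: U-K = 10 → K
  i= 5: S-D = 15 → P
  i= 6: O-P = 25 → Z
  i= 7: I-Q = 18 → S
  i= 8: R-V = 22 → W
  i= 9: W-E = 18 → S
  i=10: M-V = 17 → R
  i=11: C-I = 20 → U
  i=12: B-R = 10 → K
  i=13: M-X = 15 → P
  i=14: W-X = 25 → Z
  i=15: G-O = 18 → S
  i=16: D-H = 22 → W
  i=17: Q-Y = 18 → S
  i=18: Z-I = 17 → R
  i=19: D-J = 20 → U
  i=20: J-Z = 10 → K
  i=21: Q-B = 15 → P
  i=22: K-L = 25 → Z
  i=23: P-X = 18 → S
  i=24: V-Z = 22 → W
  i=25: D-L = 18 → S
  i=26: D-M = 17 → R
  i=27: L-R = 20 → U
  i=28: W-M = 10 → K
  i=29: W-H = 15 → P
  i=30: Q-R = 25 → Z
  i=31: K-S = 18 → S
  shifts repeat with period 8: WSRUKPZS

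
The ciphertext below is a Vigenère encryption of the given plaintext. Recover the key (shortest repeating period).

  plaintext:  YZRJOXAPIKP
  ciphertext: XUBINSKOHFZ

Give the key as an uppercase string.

ZVKZ

  i= 0: X-Y = 25 → Z
  i= 1: U-Z = 21 → V
  i= 2: B-R = 10 → K
  i= 3: I-J = 25 → Z
  i= 4: N-O = 25 → Z
  i= 5: S-X = 21 → V
  i= 6: K-A = 10 → K
  i= 7: O-P = 25 → Z
  i= 8: H-I = 25 → Z
  i= 9: F-K = 21 → V
  i=10: Z-P = 10 → K
  shifts repeat with period 4: ZVKZ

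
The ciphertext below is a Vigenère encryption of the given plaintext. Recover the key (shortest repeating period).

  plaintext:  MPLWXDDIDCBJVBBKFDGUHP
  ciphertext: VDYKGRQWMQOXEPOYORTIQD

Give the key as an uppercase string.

JONO

  i= 0: V-M =  9 → J
  i= 1: D-P = 14 → O
  i= 2: Y-L = 13 → N
  i= 3: K-W = 14 → O
  i= 4: G-X =  9 → J
  i= 5: R-D = 14 → O
  i= 6: Q-D = 13 → N
  i= 7: W-I = 14 → O
  i= 8: M-D =  9 → J
  i= 9: Q-C = 14 → O
  i=10: O-B = 13 → N
  i=11: X-J = 14 → O
  i=12: E-V =  9 → J
  i=13: P-B = 14 → O
  i=14: O-B = 13 → N
  i=15: Y-K = 14 → O
  i=16: O-F =  9 → J
  i=17: R-D = 14 → O
  i=18: T-G = 13 → N
  i=19: I-U = 14 → O
  i=20: Q-H =  9 → J
  i=21: D-P = 14 → O
  shifts repeat with period 4: JONO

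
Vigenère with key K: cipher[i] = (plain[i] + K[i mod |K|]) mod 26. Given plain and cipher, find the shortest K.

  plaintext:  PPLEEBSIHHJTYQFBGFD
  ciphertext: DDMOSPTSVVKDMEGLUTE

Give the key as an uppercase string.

  i= 0: D-P = 14 → O
  i= 1: D-P = 14 → O
  i= 2: M-L =  1 → B
  i= 3: O-E = 10 → K
  i= 4: S-E = 14 → O
  i= 5: P-B = 14 → O
  i= 6: T-S =  1 → B
  i= 7: S-I = 10 → K
  i= 8: V-H = 14 → O
  i= 9: V-H = 14 → O
  i=10: K-J =  1 → B
  i=11: D-T = 10 → K
  i=12: M-Y = 14 → O
  i=13: E-Q = 14 → O
  i=14: G-F =  1 → B
  i=15: L-B = 10 → K
  i=16: U-G = 14 → O
  i=17: T-F = 14 → O
  i=18: E-D =  1 → B
  shifts repeat with period 4: OOBK

OOBK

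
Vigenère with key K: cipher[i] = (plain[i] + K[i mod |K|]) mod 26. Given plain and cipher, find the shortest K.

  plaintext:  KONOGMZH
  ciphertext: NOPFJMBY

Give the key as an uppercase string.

DACR

  i= 0: N-K =  3 → D
  i= 1: O-O =  0 → A
  i= 2: P-N =  2 → C
  i= 3: F-O = 17 → R
  i= 4: J-G =  3 → D
  i= 5: M-M =  0 → A
  i= 6: B-Z =  2 → C
  i= 7: Y-H = 17 → R
  shifts repeat with period 4: DACR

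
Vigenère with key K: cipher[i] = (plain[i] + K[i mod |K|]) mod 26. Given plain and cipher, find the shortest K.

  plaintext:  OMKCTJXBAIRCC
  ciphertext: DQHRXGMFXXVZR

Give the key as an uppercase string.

  i= 0: D-O = 15 → P
  i= 1: Q-M =  4 → E
  i= 2: H-K = 23 → X
  i= 3: R-C = 15 → P
  i= 4: X-T =  4 → E
  i= 5: G-J = 23 → X
  i= 6: M-X = 15 → P
  i= 7: F-B =  4 → E
  i= 8: X-A = 23 → X
  i= 9: X-I = 15 → P
  i=10: V-R =  4 → E
  i=11: Z-C = 23 → X
  i=12: R-C = 15 → P
  shifts repeat with period 3: PEX

PEX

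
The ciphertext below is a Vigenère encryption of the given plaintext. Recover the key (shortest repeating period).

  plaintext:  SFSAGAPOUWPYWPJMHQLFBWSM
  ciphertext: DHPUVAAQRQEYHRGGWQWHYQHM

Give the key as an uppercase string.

LCXUPA

  i= 0: D-S = 11 → L
  i= 1: H-F =  2 → C
  i= 2: P-S = 23 → X
  i= 3: U-A = 20 → U
  i= 4: V-G = 15 → P
  i= 5: A-A =  0 → A
  i= 6: A-P = 11 → L
  i= 7: Q-O =  2 → C
  i= 8: R-U = 23 → X
  i= 9: Q-W = 20 → U
  i=10: E-P = 15 → P
  i=11: Y-Y =  0 → A
  i=12: H-W = 11 → L
  i=13: R-P =  2 → C
  i=14: G-J = 23 → X
  i=15: G-M = 20 → U
  i=16: W-H = 15 → P
  i=17: Q-Q =  0 → A
  i=18: W-L = 11 → L
  i=19: H-F =  2 → C
  i=20: Y-B = 23 → X
  i=21: Q-W = 20 → U
  i=22: H-S = 15 → P
  i=23: M-M =  0 → A
  shifts repeat with period 6: LCXUPA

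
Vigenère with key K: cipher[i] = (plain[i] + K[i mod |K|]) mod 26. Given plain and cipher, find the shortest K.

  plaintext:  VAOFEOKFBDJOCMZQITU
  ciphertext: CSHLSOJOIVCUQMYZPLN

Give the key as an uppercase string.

HSTGOAZJ

  i= 0: C-V =  7 → H
  i= 1: S-A = 18 → S
  i= 2: H-O = 19 → T
  i= 3: L-F =  6 → G
  i= 4: S-E = 14 → O
  i= 5: O-O =  0 → A
  i= 6: J-K = 25 → Z
  i= 7: O-F =  9 → J
  i= 8: I-B =  7 → H
  i= 9: V-D = 18 → S
  i=10: C-J = 19 → T
  i=11: U-O =  6 → G
  i=12: Q-C = 14 → O
  i=13: M-M =  0 → A
  i=14: Y-Z = 25 → Z
  i=15: Z-Q =  9 → J
  i=16: P-I =  7 → H
  i=17: L-T = 18 → S
  i=18: N-U = 19 → T
  shifts repeat with period 8: HSTGOAZJ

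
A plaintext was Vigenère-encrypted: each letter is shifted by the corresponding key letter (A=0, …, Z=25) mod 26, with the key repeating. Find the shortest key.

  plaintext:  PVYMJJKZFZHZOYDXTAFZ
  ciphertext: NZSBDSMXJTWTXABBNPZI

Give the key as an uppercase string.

  i= 0: N-P = 24 → Y
  i= 1: Z-V =  4 → E
  i= 2: S-Y = 20 → U
  i= 3: B-M = 15 → P
  i= 4: D-J = 20 → U
  i= 5: S-J =  9 → J
  i= 6: M-K =  2 → C
  i= 7: X-Z = 24 → Y
  i= 8: J-F =  4 → E
  i= 9: T-Z = 20 → U
  i=10: W-H = 15 → P
  i=11: T-Z = 20 → U
  i=12: X-O =  9 → J
  i=13: A-Y =  2 → C
  i=14: B-D = 24 → Y
  i=15: B-X =  4 → E
  i=16: N-T = 20 → U
  i=17: P-A = 15 → P
  i=18: Z-F = 20 → U
  i=19: I-Z =  9 → J
  shifts repeat with period 7: YEUPUJC

YEUPUJC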